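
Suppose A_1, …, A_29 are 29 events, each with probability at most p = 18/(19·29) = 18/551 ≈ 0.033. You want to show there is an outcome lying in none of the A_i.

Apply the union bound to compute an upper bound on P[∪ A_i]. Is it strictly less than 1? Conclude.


Union bound: P[∪_{i=1}^{29} A_i] ≤ Σ_i P[A_i] ≤ 29·p = 29·(18/551) = 18/19.
Numerically: 18/19 ≈ 0.947.
Is 18/19 < 1? YES.
Since P[∪ A_i] ≤ 18/19 < 1, the complement has P[∩ A_i^c] ≥ 1 − 18/19 = 1/19 > 0, so some outcome avoids every A_i.

29·p = 18/19 ≈ 0.947; existence CERTIFIED by the union bound.


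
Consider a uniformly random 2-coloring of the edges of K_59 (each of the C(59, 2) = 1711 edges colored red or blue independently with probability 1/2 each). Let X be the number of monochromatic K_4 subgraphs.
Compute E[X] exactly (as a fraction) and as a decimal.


Let X = Σ_S X_S over the C(59, 4) = 455126 subsets S of size 4, where X_S = 1 if the K_4 on S is monochromatic.
For a fixed S, the K_4 on S has C(4, 2) = 6 edges. P[all 6 edges red] = (1/2)^6, and likewise for blue, so P[monochromatic] = 2·(1/2)^6 = 2^{1 − 6} = 1/32.
By linearity: E[X] = C(59, 4) · 2^{1 − 6} = 455126 · 1/32 = 227563/16.
Numerically: E[X] ≈ 14222.687500.

E[X] = C(59,4)·2^(1−C(4,2)) = 227563/16 ≈ 14222.687500.


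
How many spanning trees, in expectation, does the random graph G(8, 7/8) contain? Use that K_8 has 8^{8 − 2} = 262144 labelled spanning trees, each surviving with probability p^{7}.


K_8 has 8^{8 − 2} = 262144 labelled spanning trees.
For each such spanning tree H, let X_H = 1 if all 7 edges of H are present in G. Then P[X_H = 1] = p^{7} = (7/8)^{7} = 823543/2097152.
Summing the indicators: E[X] = Σ_H E[X_H] = 262144 · p^{7} = 262144 · 823543/2097152 = 823543/8.
Numerically: E[X] ≈ 102943.

E[X] = 262144 · (7/8)^{7} = 823543/8 ≈ 102943.


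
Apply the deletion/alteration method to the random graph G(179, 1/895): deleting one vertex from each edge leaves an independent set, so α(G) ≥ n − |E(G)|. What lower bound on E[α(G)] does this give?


E[|E(G)|] = C(179, 2)·p = 15931 · (1/895) = 89/5.
E[α(G)] ≥ n − E[|E(G)|] = 179 − 89/5 = 806/5.
Numerically: ≈ 161.20000.
(This is only a lower bound; the true E[α(G)] may be larger.)

E[α(G)] ≥ 806/5 ≈ 161.20000.


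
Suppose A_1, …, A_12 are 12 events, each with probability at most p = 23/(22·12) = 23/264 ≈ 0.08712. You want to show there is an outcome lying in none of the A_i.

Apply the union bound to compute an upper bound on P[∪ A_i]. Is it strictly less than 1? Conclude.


Union bound: P[∪_{i=1}^{12} A_i] ≤ Σ_i P[A_i] ≤ 12·p = 12·(23/264) = 23/22.
Numerically: 23/22 ≈ 1.04545.
Is 23/22 < 1? NO.
Since the bound 23/22 is ≥ 1, the union bound is uninformative here; it does NOT by itself certify existence.

12·p = 23/22 ≈ 1.04545; existence NOT certified by the union bound.


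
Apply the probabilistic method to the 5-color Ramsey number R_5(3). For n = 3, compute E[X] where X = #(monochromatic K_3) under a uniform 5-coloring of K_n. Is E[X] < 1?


E[X] = C(3, 3) · 5^{1 − 3} = 1 · 5^{−2} = 1/25.
As a reduced fraction: E[X] = 1/25 ≈ 0.04000.
Is E[X] < 1? YES.
Since E[X] < 1, there exists a 5-coloring of K_{3} with no monochromatic K_3; hence R_5(3) > 3.

E[X] = 1/25 ≈ 0.04000; E[X] < 1, so R_5(3) > 3.


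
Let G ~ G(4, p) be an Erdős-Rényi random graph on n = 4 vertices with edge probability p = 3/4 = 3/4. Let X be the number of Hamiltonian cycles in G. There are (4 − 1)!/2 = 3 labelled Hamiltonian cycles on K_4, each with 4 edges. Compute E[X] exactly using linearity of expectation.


K_4 has (4 − 1)!/2 = 3 labelled Hamiltonian cycles.
For each such Hamiltonian cycle H, let X_H = 1 if all 4 edges of H are present in G. Then P[X_H = 1] = p^{4} = (3/4)^{4} = 81/256.
By linearity of expectation: E[X] = Σ_H E[X_H] = 3 · p^{4} = 3 · 81/256 = 243/256.
Numerically: E[X] ≈ 0.949.

E[X] = 3 · (3/4)^{4} = 243/256 ≈ 0.949.


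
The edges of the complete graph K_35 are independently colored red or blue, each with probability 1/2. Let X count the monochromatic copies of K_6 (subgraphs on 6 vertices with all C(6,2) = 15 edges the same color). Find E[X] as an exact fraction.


Let X = Σ_S X_S over the C(35, 6) = 1623160 subsets S of size 6, where X_S = 1 if the K_6 on S is monochromatic.
For a fixed S, the K_6 on S has C(6, 2) = 15 edges. P[all 15 edges red] = (1/2)^15, and likewise for blue, so P[monochromatic] = 2·(1/2)^15 = 2^{1 − 15} = 1/16384.
By linearity of expectation: E[X] = C(35, 6) · 2^{1 − 15} = 1623160 · 1/16384 = 202895/2048.
Numerically: E[X] ≈ 99.070.

E[X] = C(35,6)·2^(1−C(6,2)) = 202895/2048 ≈ 99.070.


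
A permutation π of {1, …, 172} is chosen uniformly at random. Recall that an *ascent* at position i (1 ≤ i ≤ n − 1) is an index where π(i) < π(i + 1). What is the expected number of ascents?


Write X = Σ X_I over i = 1, …, 171, with X_I the indicator of one ascent.
There are 171 indicators.
For each fixed i, the pair (π(i), π(i+1)) is a uniformly random ordered pair of distinct values from {1, …, 172}; by symmetry P[π(i) < π(i+1)] = 1/2.
By linearity: E[X] = 171 · (1/2) = (172 − 1) · (1/2) = 171/2 ≈ 85.5000.

E[X] = 171/2 = 85.5000.


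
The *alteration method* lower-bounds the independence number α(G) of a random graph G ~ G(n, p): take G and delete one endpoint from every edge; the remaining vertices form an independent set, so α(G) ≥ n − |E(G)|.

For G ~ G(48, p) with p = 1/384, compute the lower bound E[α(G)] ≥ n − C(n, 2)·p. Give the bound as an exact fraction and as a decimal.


E[|E(G)|] = C(48, 2)·p = 1128 · (1/384) = 47/16.
E[α(G)] ≥ n − E[|E(G)|] = 48 − 47/16 = 721/16.
Numerically: ≈ 45.06250.
(This is only a lower bound; the true E[α(G)] may be larger.)

E[α(G)] ≥ 721/16 ≈ 45.06250.


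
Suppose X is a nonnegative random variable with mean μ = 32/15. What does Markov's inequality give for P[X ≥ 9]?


μ = E[X] = 32/15, a = 9.
Markov: P[X ≥ 9] ≤ μ/a = (32/15)/9 = 32/135.
Numerically: ≈ 0.237.
(Since a = 9 > μ = 2.133, the bound 32/135 is < 1 and informative.)

P[X ≥ 9] ≤ 32/135 ≈ 0.237.


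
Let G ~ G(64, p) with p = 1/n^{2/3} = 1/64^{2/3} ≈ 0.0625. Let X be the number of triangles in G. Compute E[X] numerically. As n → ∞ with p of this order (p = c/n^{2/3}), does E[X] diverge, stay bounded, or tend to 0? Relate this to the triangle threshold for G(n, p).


Number of potential triangles: C(64, 3) = 41664.
Each occurs with probability p³ ≈ (0.0625)³ ≈ 2.44141e-04.
By linearity: E[X] = C(64, 3)·p³ ≈ 41664 · 2.44141e-04 ≈ 10.172.
Since α = 2/3 < 1, p = c/n^{2/3} ≫ 1/n is above the triangle threshold p ~ 1/n. Asymptotically E[X] ~ (c³/6)·n^{3(1−α)} = (1³/6)·n^{1} → ∞; triangles are abundant w.h.p.

E[X] ≈ 10.172; in regime p = Θ(1/n^{2/3}) E[X] diverges (above the triangle threshold p ~ 1/n).


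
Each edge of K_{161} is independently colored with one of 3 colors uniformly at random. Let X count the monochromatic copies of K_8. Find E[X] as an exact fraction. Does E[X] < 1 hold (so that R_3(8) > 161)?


E[X] = C(161, 8) · 3^{1 − 28} = 9383313279340 · 3^{−27} = 9383313279340/7625597484987.
As a reduced fraction: E[X] = 9383313279340/7625597484987 ≈ 1.231.
Is E[X] < 1? NO.
Since E[X] ≥ 1, the first-moment bound is inconclusive at n = 161; it does NOT by itself certify R_3(8) > 161.

E[X] = 9383313279340/7625597484987 ≈ 1.231; E[X] ≥ 1; first-moment method inconclusive here.


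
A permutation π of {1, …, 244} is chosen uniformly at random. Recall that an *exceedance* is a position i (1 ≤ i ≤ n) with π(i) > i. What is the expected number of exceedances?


Write X = Σ_{i=1}^{244} X_i, where X_i = 1_{π(i) > i}.
For each fixed i, π(i) is uniform over {1, …, 244} (marginal of a uniform permutation), so P[π(i) > i] = (n − i)/n. Summing: Σ_{i=1}^{244} (n − i)/n = (0 + 1 + … + 243)/244 = 244(244 − 1)/(2·244) = (244 − 1)/2.
Hence E[X] = Σ_{i=1}^{244} (244 − i)/244 = 243/2 ≈ 121.500.

E[X] = 243/2 = 121.500.


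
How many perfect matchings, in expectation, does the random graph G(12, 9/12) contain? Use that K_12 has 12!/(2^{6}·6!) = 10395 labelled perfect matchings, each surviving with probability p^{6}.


K_12 has 12!/(2^{6}·6!) = 10395 labelled perfect matchings.
For each such perfect matching H, let X_H = 1 if all 6 edges of H are present in G. Then P[X_H = 1] = p^{6} = (3/4)^{6} = 729/4096.
Summing the indicators: E[X] = Σ_H E[X_H] = 10395 · p^{6} = 10395 · 729/4096 = 7577955/4096.
Numerically: E[X] ≈ 1850.1.

E[X] = 10395 · (3/4)^{6} = 7577955/4096 ≈ 1850.1.


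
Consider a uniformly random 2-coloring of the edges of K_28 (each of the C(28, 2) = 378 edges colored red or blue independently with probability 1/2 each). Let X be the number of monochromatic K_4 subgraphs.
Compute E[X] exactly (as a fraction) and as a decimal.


Let X = Σ_S X_S over the C(28, 4) = 20475 subsets S of size 4, where X_S = 1 if the K_4 on S is monochromatic.
For a fixed S, the K_4 on S has C(4, 2) = 6 edges. P[all 6 edges red] = (1/2)^6, and likewise for blue, so P[monochromatic] = 2·(1/2)^6 = 2^{1 − 6} = 1/32.
By linearity: E[X] = C(28, 4) · 2^{1 − 6} = 20475 · 1/32 = 20475/32.
Numerically: E[X] ≈ 639.8438.

E[X] = C(28,4)·2^(1−C(4,2)) = 20475/32 ≈ 639.8438.


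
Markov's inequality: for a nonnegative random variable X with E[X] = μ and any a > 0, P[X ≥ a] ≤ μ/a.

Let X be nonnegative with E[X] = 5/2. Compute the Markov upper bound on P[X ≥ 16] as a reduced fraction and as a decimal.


μ = E[X] = 5/2, a = 16.
Markov: P[X ≥ 16] ≤ μ/a = (5/2)/16 = 5/32.
Numerically: ≈ 0.156.
(Since a = 16 > μ = 2.500, the bound 5/32 is < 1 and informative.)

P[X ≥ 16] ≤ 5/32 ≈ 0.156.


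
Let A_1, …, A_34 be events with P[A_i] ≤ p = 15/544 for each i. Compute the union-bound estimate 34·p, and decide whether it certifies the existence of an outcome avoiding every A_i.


Union bound: P[∪_{i=1}^{34} A_i] ≤ Σ_i P[A_i] ≤ 34·p = 34·(15/544) = 15/16.
Numerically: 15/16 ≈ 0.9375000.
Is 15/16 < 1? YES.
Since P[∪ A_i] ≤ 15/16 < 1, the complement has P[∩ A_i^c] ≥ 1 − 15/16 = 1/16 > 0, so some outcome avoids every A_i.

34·p = 15/16 ≈ 0.9375000; existence CERTIFIED by the union bound.


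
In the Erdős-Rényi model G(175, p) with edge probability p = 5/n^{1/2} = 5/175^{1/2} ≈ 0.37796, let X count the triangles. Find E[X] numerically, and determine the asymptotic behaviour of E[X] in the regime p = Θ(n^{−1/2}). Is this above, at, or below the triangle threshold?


Number of potential triangles: C(175, 3) = 877975.
Each occurs with probability p³ ≈ (0.37796)³ ≈ 5.3994925e-02.
By linearity: E[X] = C(175, 3)·p³ ≈ 877975 · 5.3994925e-02 ≈ 47406.19403.
Since α = 1/2 < 1, p = c/n^{1/2} ≫ 1/n is above the triangle threshold p ~ 1/n. Asymptotically E[X] ~ (c³/6)·n^{3(1−α)} = (5³/6)·n^{1.5} → ∞; triangles are abundant w.h.p.

E[X] ≈ 47406.19403; in regime p = Θ(1/n^{1/2}) E[X] diverges (above the triangle threshold p ~ 1/n).


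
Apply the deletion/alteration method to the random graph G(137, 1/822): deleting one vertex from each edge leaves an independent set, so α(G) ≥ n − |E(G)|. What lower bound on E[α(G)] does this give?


E[|E(G)|] = C(137, 2)·p = 9316 · (1/822) = 34/3.
E[α(G)] ≥ n − E[|E(G)|] = 137 − 34/3 = 377/3.
Numerically: ≈ 125.667.
(This is only a lower bound; the true E[α(G)] may be larger.)

E[α(G)] ≥ 377/3 ≈ 125.667.


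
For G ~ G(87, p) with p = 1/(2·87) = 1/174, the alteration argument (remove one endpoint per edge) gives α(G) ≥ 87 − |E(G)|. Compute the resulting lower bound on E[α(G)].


E[|E(G)|] = C(87, 2)·p = 3741 · (1/174) = 43/2.
E[α(G)] ≥ n − E[|E(G)|] = 87 − 43/2 = 131/2.
Numerically: ≈ 65.50000.
(This is only a lower bound; the true E[α(G)] may be larger.)

E[α(G)] ≥ 131/2 ≈ 65.50000.


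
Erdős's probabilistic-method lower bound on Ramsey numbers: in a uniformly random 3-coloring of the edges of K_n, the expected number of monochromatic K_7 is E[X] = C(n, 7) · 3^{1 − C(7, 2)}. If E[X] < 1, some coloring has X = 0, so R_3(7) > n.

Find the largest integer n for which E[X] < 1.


We need C(n, 7) · 3^{1 − 21} < 1, i.e. C(n, 7) < 3^{21 − 1} = 3486784401.
Check values of n near the boundary:
  n = 75: C(75, 7) = 1984829850; 1984829850 < 3486784401? YES
  n = 76: C(76, 7) = 2186189400; 2186189400 < 3486784401? YES
  n = 77: C(77, 7) = 2404808340; 2404808340 < 3486784401? YES
  n = 78: C(78, 7) = 2641902120; 2641902120 < 3486784401? YES
  n = 79: C(79, 7) = 2898753715; 2898753715 < 3486784401? YES
  n = 80: C(80, 7) = 3176716400; 3176716400 < 3486784401? YES
  n = 81: C(81, 7) = 3477216600; 3477216600 < 3486784401? YES
  n = 82: C(82, 7) = 3801756816; 3801756816 < 3486784401? NO
The largest n with C(n, 7) < 3486784401 is n = 81 (where E[X] = 42928600/43046721 ≈ 0.9972560). Hence R_3(7) > 81, i.e. R_3(7) ≥ 82.

Largest n = 81; hence R_3(7) > 81.


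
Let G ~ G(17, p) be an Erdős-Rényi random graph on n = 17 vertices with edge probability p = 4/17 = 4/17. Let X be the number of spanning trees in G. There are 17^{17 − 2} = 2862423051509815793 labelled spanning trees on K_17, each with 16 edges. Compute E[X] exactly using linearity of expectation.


K_17 has 17^{17 − 2} = 2862423051509815793 labelled spanning trees.
For each such spanning tree H, let X_H = 1 if all 16 edges of H are present in G. Then P[X_H = 1] = p^{16} = (4/17)^{16} = 4294967296/48661191875666868481.
By linearity: E[X] = Σ_H E[X_H] = 2862423051509815793 · p^{16} = 2862423051509815793 · 4294967296/48661191875666868481 = 4294967296/17.
Numerically: E[X] ≈ 2.52645e+08.

E[X] = 2862423051509815793 · (4/17)^{16} = 4294967296/17 ≈ 2.52645e+08.


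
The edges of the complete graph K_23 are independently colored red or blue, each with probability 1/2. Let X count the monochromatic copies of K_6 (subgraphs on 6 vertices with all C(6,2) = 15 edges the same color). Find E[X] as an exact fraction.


Let X = Σ_S X_S over the C(23, 6) = 100947 subsets S of size 6, where X_S = 1 if the K_6 on S is monochromatic.
For a fixed S, the K_6 on S has C(6, 2) = 15 edges. P[all 15 edges red] = (1/2)^15, and likewise for blue, so P[monochromatic] = 2·(1/2)^15 = 2^{1 − 15} = 1/16384.
By linearity of expectation: E[X] = C(23, 6) · 2^{1 − 15} = 100947 · 1/16384 = 100947/16384.
Numerically: E[X] ≈ 6.161.

E[X] = C(23,6)·2^(1−C(6,2)) = 100947/16384 ≈ 6.161.


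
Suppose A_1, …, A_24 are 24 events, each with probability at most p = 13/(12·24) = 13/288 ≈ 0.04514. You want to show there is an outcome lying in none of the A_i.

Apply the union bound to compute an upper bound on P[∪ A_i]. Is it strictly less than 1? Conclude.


Union bound: P[∪_{i=1}^{24} A_i] ≤ Σ_i P[A_i] ≤ 24·p = 24·(13/288) = 13/12.
Numerically: 13/12 ≈ 1.08333.
Is 13/12 < 1? NO.
Since the bound 13/12 is ≥ 1, the union bound is uninformative here; it does NOT by itself certify existence.

24·p = 13/12 ≈ 1.08333; existence NOT certified by the union bound.


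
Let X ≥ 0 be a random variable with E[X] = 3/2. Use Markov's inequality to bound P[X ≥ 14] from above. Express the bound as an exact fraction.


μ = E[X] = 3/2, a = 14.
Markov: P[X ≥ 14] ≤ μ/a = (3/2)/14 = 3/28.
Numerically: ≈ 0.107.
(Since a = 14 > μ = 1.500, the bound 3/28 is < 1 and informative.)

P[X ≥ 14] ≤ 3/28 ≈ 0.107.


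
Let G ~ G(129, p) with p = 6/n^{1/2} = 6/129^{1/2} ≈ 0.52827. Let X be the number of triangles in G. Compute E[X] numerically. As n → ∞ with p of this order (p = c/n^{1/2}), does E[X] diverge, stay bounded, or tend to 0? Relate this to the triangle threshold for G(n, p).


Number of potential triangles: C(129, 3) = 349504.
Each occurs with probability p³ ≈ (0.52827)³ ≈ 1.4742434e-01.
By linearity: E[X] = C(129, 3)·p³ ≈ 349504 · 1.4742434e-01 ≈ 51525.39576.
Since α = 1/2 < 1, p = c/n^{1/2} ≫ 1/n is above the triangle threshold p ~ 1/n. Asymptotically E[X] ~ (c³/6)·n^{3(1−α)} = (6³/6)·n^{1.5} → ∞; triangles are abundant w.h.p.

E[X] ≈ 51525.39576; in regime p = Θ(1/n^{1/2}) E[X] diverges (above the triangle threshold p ~ 1/n).


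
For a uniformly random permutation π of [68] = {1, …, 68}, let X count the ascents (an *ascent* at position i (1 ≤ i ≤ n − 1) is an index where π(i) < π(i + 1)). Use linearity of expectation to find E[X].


Write X = Σ X_I over i = 1, …, 67, with X_I the indicator of one ascent.
There are 67 indicators.
For each fixed i, the pair (π(i), π(i+1)) is a uniformly random ordered pair of distinct values from {1, …, 68}; by symmetry P[π(i) < π(i+1)] = 1/2.
By linearity: E[X] = 67 · (1/2) = (68 − 1) · (1/2) = 67/2 ≈ 33.500000.

E[X] = 67/2 = 33.500000.


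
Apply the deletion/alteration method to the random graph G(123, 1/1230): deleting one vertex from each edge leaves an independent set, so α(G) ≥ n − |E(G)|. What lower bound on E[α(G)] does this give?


E[|E(G)|] = C(123, 2)·p = 7503 · (1/1230) = 61/10.
E[α(G)] ≥ n − E[|E(G)|] = 123 − 61/10 = 1169/10.
Numerically: ≈ 116.90000.
(This is only a lower bound; the true E[α(G)] may be larger.)

E[α(G)] ≥ 1169/10 ≈ 116.90000.


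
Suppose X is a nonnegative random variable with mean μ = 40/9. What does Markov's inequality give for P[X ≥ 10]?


μ = E[X] = 40/9, a = 10.
Markov: P[X ≥ 10] ≤ μ/a = (40/9)/10 = 4/9.
Numerically: ≈ 0.4444.
(Since a = 10 > μ = 4.4444, the bound 4/9 is < 1 and informative.)

P[X ≥ 10] ≤ 4/9 ≈ 0.4444.


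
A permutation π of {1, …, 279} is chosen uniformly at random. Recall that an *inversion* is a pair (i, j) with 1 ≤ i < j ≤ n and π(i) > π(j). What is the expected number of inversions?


Write X = Σ X_I over the C(279, 2) = 38781 pairs i < j, with X_I the indicator of one inversion.
There are 38781 indicators.
For each fixed pair i < j, the values π(i) and π(j) are two distinct elements of {1, …, 279} in uniformly random order; by symmetry P[π(i) > π(j)] = 1/2.
By linearity: E[X] = 38781 · (1/2) = C(279, 2) · (1/2) = 38781/2 = 38781/2 ≈ 19390.500.

E[X] = 38781/2 = 19390.500.


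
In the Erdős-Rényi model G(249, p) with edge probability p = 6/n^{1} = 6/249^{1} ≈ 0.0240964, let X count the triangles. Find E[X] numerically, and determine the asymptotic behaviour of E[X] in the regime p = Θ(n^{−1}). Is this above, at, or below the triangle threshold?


Number of potential triangles: C(249, 3) = 2542124.
Each occurs with probability p³ ≈ (0.0240964)³ ≈ 1.39912240e-05.
By linearity: E[X] = C(249, 3)·p³ ≈ 2542124 · 1.39912240e-05 ≈ 35.567426.
Here α = 1, so p = 6/n is exactly at the triangle threshold p ~ 1/n. Asymptotically E[X] → c³/6 = 6³/6 = 36 ≈ 36.000000, a bounded constant. In this regime the triangle count is asymptotically Poisson(c³/6).

E[X] ≈ 35.567426; in regime p = Θ(1/n^{1}) E[X] stays bounded (at the triangle threshold p ~ 1/n).


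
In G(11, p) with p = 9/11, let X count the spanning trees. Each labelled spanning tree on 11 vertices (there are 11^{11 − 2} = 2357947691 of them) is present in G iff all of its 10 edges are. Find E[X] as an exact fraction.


K_11 has 11^{11 − 2} = 2357947691 labelled spanning trees.
For each such spanning tree H, let X_H = 1 if all 10 edges of H are present in G. Then P[X_H = 1] = p^{10} = (9/11)^{10} = 3486784401/25937424601.
Summing the indicators: E[X] = Σ_H E[X_H] = 2357947691 · p^{10} = 2357947691 · 3486784401/25937424601 = 3486784401/11.
Numerically: E[X] ≈ 3.1698e+08.

E[X] = 2357947691 · (9/11)^{10} = 3486784401/11 ≈ 3.1698e+08.


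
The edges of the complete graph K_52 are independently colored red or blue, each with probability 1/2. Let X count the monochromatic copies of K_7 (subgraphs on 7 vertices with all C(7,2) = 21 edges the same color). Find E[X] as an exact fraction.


Let X = Σ_S X_S over the C(52, 7) = 133784560 subsets S of size 7, where X_S = 1 if the K_7 on S is monochromatic.
For a fixed S, the K_7 on S has C(7, 2) = 21 edges. P[all 21 edges red] = (1/2)^21, and likewise for blue, so P[monochromatic] = 2·(1/2)^21 = 2^{1 − 21} = 1/1048576.
By linearity: E[X] = C(52, 7) · 2^{1 − 21} = 133784560 · 1/1048576 = 8361535/65536.
Numerically: E[X] ≈ 127.586899.

E[X] = C(52,7)·2^(1−C(7,2)) = 8361535/65536 ≈ 127.586899.


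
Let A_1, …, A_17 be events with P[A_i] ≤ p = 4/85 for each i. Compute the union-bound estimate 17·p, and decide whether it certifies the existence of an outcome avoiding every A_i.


Union bound: P[∪_{i=1}^{17} A_i] ≤ Σ_i P[A_i] ≤ 17·p = 17·(4/85) = 4/5.
Numerically: 4/5 ≈ 0.8000.
Is 4/5 < 1? YES.
Since P[∪ A_i] ≤ 4/5 < 1, the complement has P[∩ A_i^c] ≥ 1 − 4/5 = 1/5 > 0, so some outcome avoids every A_i.

17·p = 4/5 ≈ 0.8000; existence CERTIFIED by the union bound.


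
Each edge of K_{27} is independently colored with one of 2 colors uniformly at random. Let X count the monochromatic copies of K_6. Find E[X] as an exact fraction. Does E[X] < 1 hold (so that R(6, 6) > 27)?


E[X] = C(27, 6) · 2^{1 − 15} = 296010 · 2^{−14} = 296010/16384.
As a reduced fraction: E[X] = 148005/8192 ≈ 18.0670166.
Is E[X] < 1? NO.
Since E[X] ≥ 1, the first-moment bound is inconclusive at n = 27; it does NOT by itself certify R(6, 6) > 27.

E[X] = 148005/8192 ≈ 18.0670166; E[X] ≥ 1; first-moment method inconclusive here.


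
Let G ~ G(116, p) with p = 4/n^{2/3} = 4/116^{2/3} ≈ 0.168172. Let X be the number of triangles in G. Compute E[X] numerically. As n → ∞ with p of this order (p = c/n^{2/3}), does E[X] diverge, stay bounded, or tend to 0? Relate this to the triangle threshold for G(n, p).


Number of potential triangles: C(116, 3) = 253460.
Each occurs with probability p³ ≈ (0.168172)³ ≈ 4.75624257e-03.
By linearity: E[X] = C(116, 3)·p³ ≈ 253460 · 4.75624257e-03 ≈ 1205.517241.
Since α = 2/3 < 1, p = c/n^{2/3} ≫ 1/n is above the triangle threshold p ~ 1/n. Asymptotically E[X] ~ (c³/6)·n^{3(1−α)} = (4³/6)·n^{1} → ∞; triangles are abundant w.h.p.

E[X] ≈ 1205.517241; in regime p = Θ(1/n^{2/3}) E[X] diverges (above the triangle threshold p ~ 1/n).


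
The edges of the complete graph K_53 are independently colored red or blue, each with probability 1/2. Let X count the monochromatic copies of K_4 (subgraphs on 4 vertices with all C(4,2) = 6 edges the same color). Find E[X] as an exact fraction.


Let X = Σ_S X_S over the C(53, 4) = 292825 subsets S of size 4, where X_S = 1 if the K_4 on S is monochromatic.
For a fixed S, the K_4 on S has C(4, 2) = 6 edges. P[all 6 edges red] = (1/2)^6, and likewise for blue, so P[monochromatic] = 2·(1/2)^6 = 2^{1 − 6} = 1/32.
Summing: E[X] = C(53, 4) · 2^{1 − 6} = 292825 · 1/32 = 292825/32.
Numerically: E[X] ≈ 9150.7812.

E[X] = C(53,4)·2^(1−C(4,2)) = 292825/32 ≈ 9150.7812.


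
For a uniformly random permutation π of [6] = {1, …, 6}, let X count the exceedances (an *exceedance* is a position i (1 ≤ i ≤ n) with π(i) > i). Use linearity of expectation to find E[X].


Write X = Σ_{i=1}^{6} X_i, where X_i = 1_{π(i) > i}.
For each fixed i, π(i) is uniform over {1, …, 6} (marginal of a uniform permutation), so P[π(i) > i] = (n − i)/n. Summing: Σ_{i=1}^{6} (n − i)/n = (0 + 1 + … + 5)/6 = 6(6 − 1)/(2·6) = (6 − 1)/2.
Hence E[X] = Σ_{i=1}^{6} (6 − i)/6 = 5/2 ≈ 2.500.

E[X] = 5/2 = 2.500.


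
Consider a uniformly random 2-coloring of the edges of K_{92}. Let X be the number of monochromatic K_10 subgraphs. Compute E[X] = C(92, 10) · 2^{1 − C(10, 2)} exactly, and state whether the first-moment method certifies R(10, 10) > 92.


E[X] = C(92, 10) · 2^{1 − 45} = 7210666060598 · 2^{−44} = 7210666060598/17592186044416.
As a reduced fraction: E[X] = 3605333030299/8796093022208 ≈ 0.40988.
Is E[X] < 1? YES.
Since E[X] < 1, there exists a 2-coloring of K_{92} with no monochromatic K_10; hence R(10, 10) > 92.

E[X] = 3605333030299/8796093022208 ≈ 0.40988; E[X] < 1, so R(10, 10) > 92.


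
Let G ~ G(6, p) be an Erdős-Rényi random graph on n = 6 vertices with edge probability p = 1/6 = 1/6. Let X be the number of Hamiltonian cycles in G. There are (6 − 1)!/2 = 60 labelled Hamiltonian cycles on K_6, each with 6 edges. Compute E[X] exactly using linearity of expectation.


K_6 has (6 − 1)!/2 = 60 labelled Hamiltonian cycles.
For each such Hamiltonian cycle H, let X_H = 1 if all 6 edges of H are present in G. Then P[X_H = 1] = p^{6} = (1/6)^{6} = 1/46656.
Summing the indicators: E[X] = Σ_H E[X_H] = 60 · p^{6} = 60 · 1/46656 = 5/3888.
Numerically: E[X] ≈ 0.00129.

E[X] = 60 · (1/6)^{6} = 5/3888 ≈ 0.00129.


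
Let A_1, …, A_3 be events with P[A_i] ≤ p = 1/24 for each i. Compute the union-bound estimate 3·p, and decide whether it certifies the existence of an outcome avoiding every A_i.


Union bound: P[∪_{i=1}^{3} A_i] ≤ Σ_i P[A_i] ≤ 3·p = 3·(1/24) = 1/8.
Numerically: 1/8 ≈ 0.125.
Is 1/8 < 1? YES.
Since P[∪ A_i] ≤ 1/8 < 1, the complement has P[∩ A_i^c] ≥ 1 − 1/8 = 7/8 > 0, so some outcome avoids every A_i.

3·p = 1/8 ≈ 0.125; existence CERTIFIED by the union bound.


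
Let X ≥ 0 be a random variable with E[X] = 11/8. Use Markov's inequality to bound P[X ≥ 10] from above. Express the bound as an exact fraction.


μ = E[X] = 11/8, a = 10.
Markov: P[X ≥ 10] ≤ μ/a = (11/8)/10 = 11/80.
Numerically: ≈ 0.138.
(Since a = 10 > μ = 1.375, the bound 11/80 is < 1 and informative.)

P[X ≥ 10] ≤ 11/80 ≈ 0.138.


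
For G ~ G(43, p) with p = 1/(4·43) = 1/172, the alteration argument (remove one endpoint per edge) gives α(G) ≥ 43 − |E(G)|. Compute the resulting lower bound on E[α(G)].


E[|E(G)|] = C(43, 2)·p = 903 · (1/172) = 21/4.
E[α(G)] ≥ n − E[|E(G)|] = 43 − 21/4 = 151/4.
Numerically: ≈ 37.750000.
(This is only a lower bound; the true E[α(G)] may be larger.)

E[α(G)] ≥ 151/4 ≈ 37.750000.


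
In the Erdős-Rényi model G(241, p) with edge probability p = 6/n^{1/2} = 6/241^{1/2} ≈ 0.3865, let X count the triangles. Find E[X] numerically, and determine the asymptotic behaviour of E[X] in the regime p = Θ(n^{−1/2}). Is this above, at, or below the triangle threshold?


Number of potential triangles: C(241, 3) = 2303960.
Each occurs with probability p³ ≈ (0.3865)³ ≈ 5.773354e-02.
By linearity: E[X] = C(241, 3)·p³ ≈ 2303960 · 5.773354e-02 ≈ 133015.7667.
Since α = 1/2 < 1, p = c/n^{1/2} ≫ 1/n is above the triangle threshold p ~ 1/n. Asymptotically E[X] ~ (c³/6)·n^{3(1−α)} = (6³/6)·n^{1.5} → ∞; triangles are abundant w.h.p.

E[X] ≈ 133015.7667; in regime p = Θ(1/n^{1/2}) E[X] diverges (above the triangle threshold p ~ 1/n).


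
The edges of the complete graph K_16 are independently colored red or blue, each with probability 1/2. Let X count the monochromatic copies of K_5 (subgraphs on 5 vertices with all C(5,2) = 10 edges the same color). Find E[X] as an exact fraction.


Let X = Σ_S X_S over the C(16, 5) = 4368 subsets S of size 5, where X_S = 1 if the K_5 on S is monochromatic.
For a fixed S, the K_5 on S has C(5, 2) = 10 edges. P[all 10 edges red] = (1/2)^10, and likewise for blue, so P[monochromatic] = 2·(1/2)^10 = 2^{1 − 10} = 1/512.
By linearity: E[X] = C(16, 5) · 2^{1 − 10} = 4368 · 1/512 = 273/32.
Numerically: E[X] ≈ 8.531.

E[X] = C(16,5)·2^(1−C(5,2)) = 273/32 ≈ 8.531.


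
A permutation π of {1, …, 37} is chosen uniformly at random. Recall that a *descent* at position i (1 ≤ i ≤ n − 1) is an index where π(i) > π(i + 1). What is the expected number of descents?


Write X = Σ X_I over i = 1, …, 36, with X_I the indicator of one descent.
There are 36 indicators.
For each fixed i, the pair (π(i), π(i+1)) is a uniformly random ordered pair of distinct values from {1, …, 37}; by symmetry P[π(i) > π(i+1)] = 1/2.
By linearity: E[X] = 36 · (1/2) = (37 − 1) · (1/2) = 18 ≈ 18.0000.

E[X] = 18 = 18.0000.


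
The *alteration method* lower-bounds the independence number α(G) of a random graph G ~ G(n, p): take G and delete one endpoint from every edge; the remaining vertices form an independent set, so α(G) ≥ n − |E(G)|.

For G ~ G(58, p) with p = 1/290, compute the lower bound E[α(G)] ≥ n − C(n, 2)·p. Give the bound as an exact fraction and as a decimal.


E[|E(G)|] = C(58, 2)·p = 1653 · (1/290) = 57/10.
E[α(G)] ≥ n − E[|E(G)|] = 58 − 57/10 = 523/10.
Numerically: ≈ 52.30000.
(This is only a lower bound; the true E[α(G)] may be larger.)

E[α(G)] ≥ 523/10 ≈ 52.30000.


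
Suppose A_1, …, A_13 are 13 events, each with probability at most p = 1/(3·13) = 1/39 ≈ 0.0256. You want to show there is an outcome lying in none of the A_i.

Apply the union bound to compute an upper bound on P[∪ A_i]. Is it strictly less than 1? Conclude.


Union bound: P[∪_{i=1}^{13} A_i] ≤ Σ_i P[A_i] ≤ 13·p = 13·(1/39) = 1/3.
Numerically: 1/3 ≈ 0.3333.
Is 1/3 < 1? YES.
Since P[∪ A_i] ≤ 1/3 < 1, the complement has P[∩ A_i^c] ≥ 1 − 1/3 = 2/3 > 0, so some outcome avoids every A_i.

13·p = 1/3 ≈ 0.3333; existence CERTIFIED by the union bound.


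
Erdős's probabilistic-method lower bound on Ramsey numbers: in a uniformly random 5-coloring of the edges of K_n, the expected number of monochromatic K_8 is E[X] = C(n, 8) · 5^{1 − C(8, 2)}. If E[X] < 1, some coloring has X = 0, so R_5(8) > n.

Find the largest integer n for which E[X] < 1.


We need C(n, 8) · 5^{1 − 28} < 1, i.e. C(n, 8) < 5^{28 − 1} = 7450580596923828125.
Check values of n near the boundary:
  n = 860: C(860, 8) = 7182671140665308145; 7182671140665308145 < 7450580596923828125? YES
  n = 861: C(861, 8) = 7250034996615275865; 7250034996615275865 < 7450580596923828125? YES
  n = 862: C(862, 8) = 7317951015318931845; 7317951015318931845 < 7450580596923828125? YES
  n = 863: C(863, 8) = 7386423071602617757; 7386423071602617757 < 7450580596923828125? YES
  n = 864: C(864, 8) = 7455455062926006708; 7455455062926006708 < 7450580596923828125? NO
The largest n with C(n, 8) < 7450580596923828125 is n = 863 (where E[X] = 7386423071602617757/7450580596923828125 ≈ 0.99139). Hence R_5(8) > 863, i.e. R_5(8) ≥ 864.

Largest n = 863; hence R_5(8) > 863.


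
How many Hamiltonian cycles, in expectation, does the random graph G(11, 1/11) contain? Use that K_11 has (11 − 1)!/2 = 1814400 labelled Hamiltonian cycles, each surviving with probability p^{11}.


K_11 has (11 − 1)!/2 = 1814400 labelled Hamiltonian cycles.
For each such Hamiltonian cycle H, let X_H = 1 if all 11 edges of H are present in G. Then P[X_H = 1] = p^{11} = (1/11)^{11} = 1/285311670611.
By linearity of expectation: E[X] = Σ_H E[X_H] = 1814400 · p^{11} = 1814400 · 1/285311670611 = 1814400/285311670611.
Numerically: E[X] ≈ 6.36e-06.

E[X] = 1814400 · (1/11)^{11} = 1814400/285311670611 ≈ 6.36e-06.


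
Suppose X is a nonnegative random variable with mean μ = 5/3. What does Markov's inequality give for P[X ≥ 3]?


μ = E[X] = 5/3, a = 3.
Markov: P[X ≥ 3] ≤ μ/a = (5/3)/3 = 5/9.
Numerically: ≈ 0.556.
(Since a = 3 > μ = 1.667, the bound 5/9 is < 1 and informative.)

P[X ≥ 3] ≤ 5/9 ≈ 0.556.


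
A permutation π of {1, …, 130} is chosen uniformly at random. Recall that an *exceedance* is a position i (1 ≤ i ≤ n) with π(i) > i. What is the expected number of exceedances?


Write X = Σ_{i=1}^{130} X_i, where X_i = 1_{π(i) > i}.
For each fixed i, π(i) is uniform over {1, …, 130} (marginal of a uniform permutation), so P[π(i) > i] = (n − i)/n. Summing: Σ_{i=1}^{130} (n − i)/n = (0 + 1 + … + 129)/130 = 130(130 − 1)/(2·130) = (130 − 1)/2.
Hence E[X] = Σ_{i=1}^{130} (130 − i)/130 = 129/2 ≈ 64.500000.

E[X] = 129/2 = 64.500000.


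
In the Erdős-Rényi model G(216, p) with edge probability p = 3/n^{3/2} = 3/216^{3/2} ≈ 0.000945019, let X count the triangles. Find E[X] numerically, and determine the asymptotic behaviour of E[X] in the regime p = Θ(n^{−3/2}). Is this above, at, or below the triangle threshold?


Number of potential triangles: C(216, 3) = 1656360.
Each occurs with probability p³ ≈ (0.000945019)³ ≈ 8.43960040e-10.
By linearity: E[X] = C(216, 3)·p³ ≈ 1656360 · 8.43960040e-10 ≈ 0.001398.
Since α = 3/2 > 1, p = c/n^{3/2} = o(1/n) is below the triangle threshold p ~ 1/n. Asymptotically E[X] ~ (c³/6)·n^{3(1−α)} = (3³/6)·n^{-1.5} → 0, so by Markov's inequality G has no triangles w.h.p.

E[X] ≈ 0.001398; in regime p = Θ(1/n^{3/2}) E[X] tends to 0 (below the triangle threshold p ~ 1/n).


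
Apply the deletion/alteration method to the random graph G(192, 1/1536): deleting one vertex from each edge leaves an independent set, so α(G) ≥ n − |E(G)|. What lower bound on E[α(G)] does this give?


E[|E(G)|] = C(192, 2)·p = 18336 · (1/1536) = 191/16.
E[α(G)] ≥ n − E[|E(G)|] = 192 − 191/16 = 2881/16.
Numerically: ≈ 180.062500.
(This is only a lower bound; the true E[α(G)] may be larger.)

E[α(G)] ≥ 2881/16 ≈ 180.062500.


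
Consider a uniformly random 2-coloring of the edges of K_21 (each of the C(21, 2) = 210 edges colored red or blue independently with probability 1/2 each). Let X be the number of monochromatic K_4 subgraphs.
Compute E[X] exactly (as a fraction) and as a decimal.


Let X = Σ_S X_S over the C(21, 4) = 5985 subsets S of size 4, where X_S = 1 if the K_4 on S is monochromatic.
For a fixed S, the K_4 on S has C(4, 2) = 6 edges. P[all 6 edges red] = (1/2)^6, and likewise for blue, so P[monochromatic] = 2·(1/2)^6 = 2^{1 − 6} = 1/32.
By linearity of expectation: E[X] = C(21, 4) · 2^{1 − 6} = 5985 · 1/32 = 5985/32.
Numerically: E[X] ≈ 187.0312.

E[X] = C(21,4)·2^(1−C(4,2)) = 5985/32 ≈ 187.0312.


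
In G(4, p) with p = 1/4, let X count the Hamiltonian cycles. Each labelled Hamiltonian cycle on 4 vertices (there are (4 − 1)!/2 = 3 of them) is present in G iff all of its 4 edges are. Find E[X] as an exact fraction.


K_4 has (4 − 1)!/2 = 3 labelled Hamiltonian cycles.
For each such Hamiltonian cycle H, let X_H = 1 if all 4 edges of H are present in G. Then P[X_H = 1] = p^{4} = (1/4)^{4} = 1/256.
By linearity: E[X] = Σ_H E[X_H] = 3 · p^{4} = 3 · 1/256 = 3/256.
Numerically: E[X] ≈ 0.0117188.

E[X] = 3 · (1/4)^{4} = 3/256 ≈ 0.0117188.


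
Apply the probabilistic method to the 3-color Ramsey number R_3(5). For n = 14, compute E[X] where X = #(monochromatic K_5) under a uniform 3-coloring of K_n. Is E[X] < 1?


E[X] = C(14, 5) · 3^{1 − 10} = 2002 · 3^{−9} = 2002/19683.
As a reduced fraction: E[X] = 2002/19683 ≈ 0.10171.
Is E[X] < 1? YES.
Since E[X] < 1, there exists a 3-coloring of K_{14} with no monochromatic K_5; hence R_3(5) > 14.

E[X] = 2002/19683 ≈ 0.10171; E[X] < 1, so R_3(5) > 14.


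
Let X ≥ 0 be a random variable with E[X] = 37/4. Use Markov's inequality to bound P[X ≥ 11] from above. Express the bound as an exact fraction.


μ = E[X] = 37/4, a = 11.
Markov: P[X ≥ 11] ≤ μ/a = (37/4)/11 = 37/44.
Numerically: ≈ 0.841.
(Since a = 11 > μ = 9.250, the bound 37/44 is < 1 and informative.)

P[X ≥ 11] ≤ 37/44 ≈ 0.841.


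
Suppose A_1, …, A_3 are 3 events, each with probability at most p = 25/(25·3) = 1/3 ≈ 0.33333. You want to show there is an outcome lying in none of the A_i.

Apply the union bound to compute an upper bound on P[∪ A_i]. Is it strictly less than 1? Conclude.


Union bound: P[∪_{i=1}^{3} A_i] ≤ Σ_i P[A_i] ≤ 3·p = 3·(1/3) = 1.
Numerically: 1 ≈ 1.00000.
Is 1 < 1? NO.
Since the bound 1 is ≥ 1, the union bound is uninformative here; it does NOT by itself certify existence.

3·p = 1 ≈ 1.00000; existence NOT certified by the union bound.


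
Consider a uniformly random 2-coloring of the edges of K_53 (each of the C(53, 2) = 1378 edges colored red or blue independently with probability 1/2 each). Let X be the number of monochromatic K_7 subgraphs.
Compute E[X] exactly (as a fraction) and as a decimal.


Let X = Σ_S X_S over the C(53, 7) = 154143080 subsets S of size 7, where X_S = 1 if the K_7 on S is monochromatic.
For a fixed S, the K_7 on S has C(7, 2) = 21 edges. P[all 21 edges red] = (1/2)^21, and likewise for blue, so P[monochromatic] = 2·(1/2)^21 = 2^{1 − 21} = 1/1048576.
By linearity of expectation: E[X] = C(53, 7) · 2^{1 − 21} = 154143080 · 1/1048576 = 19267885/131072.
Numerically: E[X] ≈ 147.00230.

E[X] = C(53,7)·2^(1−C(7,2)) = 19267885/131072 ≈ 147.00230.


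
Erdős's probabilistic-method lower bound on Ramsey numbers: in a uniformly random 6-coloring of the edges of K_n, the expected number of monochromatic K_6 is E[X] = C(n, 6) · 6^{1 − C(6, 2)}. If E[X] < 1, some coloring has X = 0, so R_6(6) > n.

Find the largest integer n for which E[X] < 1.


We need C(n, 6) · 6^{1 − 15} < 1, i.e. C(n, 6) < 6^{15 − 1} = 78364164096.
Check values of n near the boundary:
  n = 194: C(194, 6) = 68482017072; 68482017072 < 78364164096? YES
  n = 195: C(195, 6) = 70656049360; 70656049360 < 78364164096? YES
  n = 196: C(196, 6) = 72887293024; 72887293024 < 78364164096? YES
  n = 197: C(197, 6) = 75176946208; 75176946208 < 78364164096? YES
  n = 198: C(198, 6) = 77526225777; 77526225777 < 78364164096? YES
  n = 199: C(199, 6) = 79936367511; 79936367511 < 78364164096? NO
  n = 200: C(200, 6) = 82408626300; 82408626300 < 78364164096? NO
  n = 201: C(201, 6) = 84944276340; 84944276340 < 78364164096? NO
The largest n with C(n, 6) < 78364164096 is n = 198 (where E[X] = 25842075259/26121388032 ≈ 0.989). Hence R_6(6) > 198, i.e. R_6(6) ≥ 199.

Largest n = 198; hence R_6(6) > 198.


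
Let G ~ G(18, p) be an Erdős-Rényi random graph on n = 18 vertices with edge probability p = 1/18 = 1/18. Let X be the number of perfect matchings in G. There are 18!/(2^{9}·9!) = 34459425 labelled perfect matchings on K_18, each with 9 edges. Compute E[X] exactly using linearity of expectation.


K_18 has 18!/(2^{9}·9!) = 34459425 labelled perfect matchings.
For each such perfect matching H, let X_H = 1 if all 9 edges of H are present in G. Then P[X_H = 1] = p^{9} = (1/18)^{9} = 1/198359290368.
By linearity: E[X] = Σ_H E[X_H] = 34459425 · p^{9} = 34459425 · 1/198359290368 = 425425/2448880128.
Numerically: E[X] ≈ 0.000173722.

E[X] = 34459425 · (1/18)^{9} = 425425/2448880128 ≈ 0.000173722.


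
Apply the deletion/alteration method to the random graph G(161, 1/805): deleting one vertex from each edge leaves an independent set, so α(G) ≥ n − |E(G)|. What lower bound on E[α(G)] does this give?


E[|E(G)|] = C(161, 2)·p = 12880 · (1/805) = 16.
E[α(G)] ≥ n − E[|E(G)|] = 161 − 16 = 145.
Numerically: ≈ 145.00000.
(This is only a lower bound; the true E[α(G)] may be larger.)

E[α(G)] ≥ 145 ≈ 145.00000.


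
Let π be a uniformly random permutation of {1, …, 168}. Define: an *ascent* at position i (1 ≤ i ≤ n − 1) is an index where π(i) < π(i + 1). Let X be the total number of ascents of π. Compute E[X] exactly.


Write X = Σ X_I over i = 1, …, 167, with X_I the indicator of one ascent.
There are 167 indicators.
For each fixed i, the pair (π(i), π(i+1)) is a uniformly random ordered pair of distinct values from {1, …, 168}; by symmetry P[π(i) < π(i+1)] = 1/2.
By linearity: E[X] = 167 · (1/2) = (168 − 1) · (1/2) = 167/2 ≈ 83.5000.

E[X] = 167/2 = 83.5000.


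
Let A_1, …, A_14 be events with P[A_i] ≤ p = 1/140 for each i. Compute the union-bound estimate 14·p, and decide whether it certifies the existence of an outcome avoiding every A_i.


Union bound: P[∪_{i=1}^{14} A_i] ≤ Σ_i P[A_i] ≤ 14·p = 14·(1/140) = 1/10.
Numerically: 1/10 ≈ 0.100000.
Is 1/10 < 1? YES.
Since P[∪ A_i] ≤ 1/10 < 1, the complement has P[∩ A_i^c] ≥ 1 − 1/10 = 9/10 > 0, so some outcome avoids every A_i.

14·p = 1/10 ≈ 0.100000; existence CERTIFIED by the union bound.


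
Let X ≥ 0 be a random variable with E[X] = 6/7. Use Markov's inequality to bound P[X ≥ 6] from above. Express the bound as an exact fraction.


μ = E[X] = 6/7, a = 6.
Markov: P[X ≥ 6] ≤ μ/a = (6/7)/6 = 1/7.
Numerically: ≈ 0.14286.
(Since a = 6 > μ = 0.85714, the bound 1/7 is < 1 and informative.)

P[X ≥ 6] ≤ 1/7 ≈ 0.14286.
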